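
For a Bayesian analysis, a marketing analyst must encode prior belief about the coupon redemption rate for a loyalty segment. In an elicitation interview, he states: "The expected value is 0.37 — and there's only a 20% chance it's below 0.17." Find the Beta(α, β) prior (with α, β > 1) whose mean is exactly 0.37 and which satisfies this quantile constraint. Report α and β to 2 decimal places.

With mean 0.37 fixed, write α = 0.37s, β = 0.63s where s = α+β.
Need P(θ < 0.17) = 0.2 under Beta(0.37s, 0.63s). Normal approximation: (q−m)/√(m(1−m)/s) ≈ z_{0.2} = -0.842, so s ≈ 0.37·0.63·(-0.842)²/(0.17−0.37)² = 4.1.
At s = 4.1: P(θ<0.17) ≈ 0.205. Adjusting to match 0.2 gives s ≈ 4.25.
So α = 0.37·4.25 ≈ 1.57, β = 0.63·4.25 ≈ 2.68.

α ≈ 1.57, β ≈ 2.68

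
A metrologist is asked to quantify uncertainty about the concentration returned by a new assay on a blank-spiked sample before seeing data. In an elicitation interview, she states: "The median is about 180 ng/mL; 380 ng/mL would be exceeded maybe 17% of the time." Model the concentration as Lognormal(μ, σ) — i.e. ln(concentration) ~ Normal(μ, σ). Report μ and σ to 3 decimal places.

If T ~ Lognormal(μ,σ) then ln T ~ Normal(μ,σ), so the p-quantile of ln T is μ + z_p·σ.
ln(180) = 5.193 and ln(380) = 5.94; z_{0.5} = 0, z_{0.83} = 0.9542.
σ = (5.94 − 5.193)/(0.9542 − (0)) = 0.783.
μ = 5.193 − (0)·0.783 = 5.193.

μ ≈ 5.193, σ ≈ 0.783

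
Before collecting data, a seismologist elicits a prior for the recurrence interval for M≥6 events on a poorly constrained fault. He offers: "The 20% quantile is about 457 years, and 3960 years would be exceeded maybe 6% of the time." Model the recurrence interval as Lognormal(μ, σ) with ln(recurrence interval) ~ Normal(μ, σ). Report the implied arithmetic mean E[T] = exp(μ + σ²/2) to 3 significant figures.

If T ~ Lognormal(μ,σ) then ln T ~ Normal(μ,σ), so the p-quantile of ln T is μ + z_p·σ.
ln(457) = 6.125 and ln(3960) = 8.284; z_{0.2} = -0.8416, z_{0.94} = 1.555.
σ = (8.284 − 6.125)/(1.555 − (-0.8416)) = 0.901.
μ = 6.125 − (-0.8416)·0.901 = 6.883.
E[T] = exp(μ + σ²/2) = exp(6.883 + 0.4060) = 1460 years.

E[T] ≈ 1460 years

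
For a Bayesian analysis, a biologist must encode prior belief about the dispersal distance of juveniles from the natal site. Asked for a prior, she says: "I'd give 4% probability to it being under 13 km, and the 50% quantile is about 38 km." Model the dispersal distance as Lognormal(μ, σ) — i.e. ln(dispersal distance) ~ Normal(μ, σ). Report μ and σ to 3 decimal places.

μ ≈ 3.638, σ ≈ 0.613

If T ~ Lognormal(μ,σ) then ln T ~ Normal(μ,σ), so the p-quantile of ln T is μ + z_p·σ.
ln(13) = 2.565 and ln(38) = 3.638; z_{0.04} = -1.751, z_{0.5} = 0.
σ = (3.638 − 2.565)/(0 − (-1.751)) = 0.613.
μ = 2.565 − (-1.751)·0.613 = 3.638.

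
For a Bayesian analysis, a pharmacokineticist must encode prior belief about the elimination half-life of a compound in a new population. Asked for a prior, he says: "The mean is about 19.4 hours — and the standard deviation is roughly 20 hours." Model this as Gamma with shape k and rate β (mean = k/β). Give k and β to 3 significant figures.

For Gamma(k, rate β): mean = k/β, variance = k/β², so CV = 1/√k.
CV = SD/mean = 20/19.4 = 1.031, hence k = 1/CV² = 0.941.
Then β = k/mean = 0.941/19.4 = 0.0485.

k ≈ 0.941, β ≈ 0.0485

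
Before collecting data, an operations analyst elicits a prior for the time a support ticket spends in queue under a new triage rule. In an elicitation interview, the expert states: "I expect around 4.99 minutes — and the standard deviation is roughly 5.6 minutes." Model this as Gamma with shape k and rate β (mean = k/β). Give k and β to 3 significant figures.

For Gamma(k, rate β): mean = k/β, variance = k/β², so CV = 1/√k.
CV = SD/mean = 5.6/4.99 = 1.122, hence k = 1/CV² = 0.794.
Then β = k/mean = 0.794/4.99 = 0.159.

k ≈ 0.794, β ≈ 0.159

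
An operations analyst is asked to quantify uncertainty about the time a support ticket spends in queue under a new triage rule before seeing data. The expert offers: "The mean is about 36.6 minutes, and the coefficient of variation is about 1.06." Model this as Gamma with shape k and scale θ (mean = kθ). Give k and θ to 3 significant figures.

For Gamma(k, scale θ): mean = kθ, variance = kθ², so CV = 1/√k.
CV = 1.06, hence k = 1/CV² = 0.89.
Then θ = mean/k = 36.6/0.89 = 41.1.

k ≈ 0.89, θ ≈ 41.1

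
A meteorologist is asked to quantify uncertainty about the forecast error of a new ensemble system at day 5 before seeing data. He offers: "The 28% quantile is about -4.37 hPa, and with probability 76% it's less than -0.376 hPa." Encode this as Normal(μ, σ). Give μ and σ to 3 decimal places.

μ = -2.564, σ = 3.098

The p-quantile of Normal(μ,σ) is μ + z_p·σ, with z_{0.28} = -0.5828 and z_{0.76} = 0.7063.
Eliminate σ: μ = (z₂·x₁ − z₁·x₂)/(z₂ − z₁) = (0.7063·-4.37 − (-0.5828)·-0.376)/1.289 = -2.564.
Then σ = (x₂ − x₁)/(z₂ − z₁) = (-0.376 − -4.37)/1.289 = 3.098.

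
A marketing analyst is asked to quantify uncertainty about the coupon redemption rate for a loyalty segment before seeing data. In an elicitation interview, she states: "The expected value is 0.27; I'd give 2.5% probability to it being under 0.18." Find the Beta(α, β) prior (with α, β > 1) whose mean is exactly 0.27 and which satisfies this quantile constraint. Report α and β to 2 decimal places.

α ≈ 22.06, β ≈ 59.63

With mean 0.27 fixed, write α = 0.27s, β = 0.73s where s = α+β.
Need P(θ < 0.18) = 0.025 under Beta(0.27s, 0.73s). Normal approximation: (q−m)/√(m(1−m)/s) ≈ z_{0.025} = -1.96, so s ≈ 0.27·0.73·(-1.96)²/(0.18−0.27)² = 93.5.
At s = 93.5: P(θ<0.18) ≈ 0.018. Adjusting to match 0.025 gives s ≈ 81.69.
So α = 0.27·81.69 ≈ 22.06, β = 0.73·81.69 ≈ 59.63.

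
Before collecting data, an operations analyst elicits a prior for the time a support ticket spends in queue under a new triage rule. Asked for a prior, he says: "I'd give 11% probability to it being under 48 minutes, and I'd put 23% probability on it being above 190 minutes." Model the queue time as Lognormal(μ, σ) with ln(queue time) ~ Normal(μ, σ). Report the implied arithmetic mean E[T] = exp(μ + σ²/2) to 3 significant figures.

E[T] ≈ 145 minutes

If T ~ Lognormal(μ,σ) then ln T ~ Normal(μ,σ), so the p-quantile of ln T is μ + z_p·σ.
ln(48) = 3.871 and ln(190) = 5.247; z_{0.11} = -1.227, z_{0.77} = 0.7388.
σ = (5.247 − 3.871)/(0.7388 − (-1.227)) = 0.700.
μ = 3.871 − (-1.227)·0.700 = 4.730.
E[T] = exp(μ + σ²/2) = exp(4.730 + 0.2450) = 145 minutes.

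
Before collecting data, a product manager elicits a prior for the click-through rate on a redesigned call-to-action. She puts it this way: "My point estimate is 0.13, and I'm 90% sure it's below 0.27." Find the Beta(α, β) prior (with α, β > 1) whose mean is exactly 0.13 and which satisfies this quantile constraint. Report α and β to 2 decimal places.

With mean 0.13 fixed, write α = 0.13s, β = 0.87s where s = α+β.
Need P(θ < 0.27) = 0.9 under Beta(0.13s, 0.87s). Normal approximation: (q−m)/√(m(1−m)/s) ≈ z_{0.9} = 1.28, so s ≈ 0.13·0.87·(1.28)²/(0.27−0.13)² = 9.5.
At s = 9.5: P(θ<0.27) ≈ 0.894. Adjusting to match 0.9 gives s ≈ 10.28.
So α = 0.13·10.28 ≈ 1.34, β = 0.87·10.28 ≈ 8.94.

α ≈ 1.34, β ≈ 8.94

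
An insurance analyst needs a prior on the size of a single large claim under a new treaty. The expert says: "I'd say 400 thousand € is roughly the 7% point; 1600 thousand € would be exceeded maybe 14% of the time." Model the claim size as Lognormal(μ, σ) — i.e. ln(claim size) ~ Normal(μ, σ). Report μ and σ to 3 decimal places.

μ ≈ 6.792, σ ≈ 0.542

If T ~ Lognormal(μ,σ) then ln T ~ Normal(μ,σ), so the p-quantile of ln T is μ + z_p·σ.
ln(400) = 5.991 and ln(1600) = 7.378; z_{0.07} = -1.476, z_{0.86} = 1.08.
σ = (7.378 − 5.991)/(1.08 − (-1.476)) = 0.542.
μ = 5.991 − (-1.476)·0.542 = 6.792.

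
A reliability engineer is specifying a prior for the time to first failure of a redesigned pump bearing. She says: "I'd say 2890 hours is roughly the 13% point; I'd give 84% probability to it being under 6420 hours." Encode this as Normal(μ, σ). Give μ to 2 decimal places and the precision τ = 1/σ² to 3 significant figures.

For Normal(μ,σ), the p-quantile is μ + z_p·σ. Here z_{0.13} = -1.126, z_{0.84} = 0.9945.
So 2890 = μ − 1.126σ and 6420 = μ + 0.9945σ.
Subtracting: σ = (6420 − 2890)/(0.9945 − (-1.126)) = 1664.43.
Then μ = 2890 − (-1.126)·1664.43 = 4764.80.
Precision τ = 1/σ² = 1/1664² = 3.61e-07.

μ = 4764.80, τ = 3.61e-07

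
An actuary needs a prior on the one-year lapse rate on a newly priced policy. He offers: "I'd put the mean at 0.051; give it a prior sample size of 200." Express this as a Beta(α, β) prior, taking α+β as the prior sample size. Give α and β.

Under the effective-sample-size interpretation, Beta(α, β) has prior mean α/(α+β) and prior sample size α+β.
So α+β = 200 and α/(α+β) = 0.051, giving α = 0.051·200 = 10.2 and β = 200 − 10.2 = 189.8.

α = 10.2, β = 189.8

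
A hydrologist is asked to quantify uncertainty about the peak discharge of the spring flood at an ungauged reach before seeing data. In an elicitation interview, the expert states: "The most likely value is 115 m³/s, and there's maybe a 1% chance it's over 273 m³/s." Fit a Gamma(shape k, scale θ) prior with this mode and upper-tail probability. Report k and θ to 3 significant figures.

k ≈ 7.35, θ ≈ 18.1

Gamma(k,θ) with k>1 has mode (k−1)θ, so θ = 115/(k−1).
Need P(X < 273) = 0.99 with θ tied to k this way. Start at k = 2, θ = 115: P(X<273) ≈ 0.686.
Too low — raise k to concentrate. Iterating converges to k ≈ 7.35.
Then θ = 115/(7.35−1) ≈ 18.1.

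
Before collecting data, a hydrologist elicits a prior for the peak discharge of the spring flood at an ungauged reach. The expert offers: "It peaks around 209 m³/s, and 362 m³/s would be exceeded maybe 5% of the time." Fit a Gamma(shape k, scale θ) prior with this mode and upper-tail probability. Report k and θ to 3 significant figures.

Gamma(k,θ) with k>1 has mode (k−1)θ, so θ = 209/(k−1).
Need P(X < 362) = 0.95 with θ tied to k this way. Start at k = 2, θ = 209: P(X<362) ≈ 0.517.
Too low — raise k to concentrate. Iterating converges to k ≈ 10.2.
Then θ = 209/(10.2−1) ≈ 22.6.

k ≈ 10.2, θ ≈ 22.6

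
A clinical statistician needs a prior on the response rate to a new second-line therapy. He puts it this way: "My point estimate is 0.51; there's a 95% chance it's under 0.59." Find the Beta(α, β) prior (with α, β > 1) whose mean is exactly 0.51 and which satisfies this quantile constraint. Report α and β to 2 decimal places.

α ≈ 53.29, β ≈ 51.20

With mean 0.51 fixed, write α = 0.51s, β = 0.49s where s = α+β.
Need P(θ < 0.59) = 0.95 under Beta(0.51s, 0.49s). Normal approximation: (q−m)/√(m(1−m)/s) ≈ z_{0.95} = 1.64, so s ≈ 0.51·0.49·(1.64)²/(0.59−0.51)² = 105.6.
At s = 105.6: P(θ<0.59) ≈ 0.951. Adjusting to match 0.95 gives s ≈ 104.49.
So α = 0.51·104.49 ≈ 53.29, β = 0.49·104.49 ≈ 51.20.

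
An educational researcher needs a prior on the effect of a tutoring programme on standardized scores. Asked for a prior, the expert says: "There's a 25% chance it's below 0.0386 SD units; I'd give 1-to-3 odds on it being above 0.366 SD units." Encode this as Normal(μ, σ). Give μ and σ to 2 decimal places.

μ = 0.20, σ = 0.24

The p-quantile of Normal(μ,σ) is μ + z_p·σ, with z_{0.25} = -0.6745 and z_{0.75} = 0.6745.
Eliminate σ: μ = (z₂·x₁ − z₁·x₂)/(z₂ − z₁) = (0.6745·0.0386 − (-0.6745)·0.366)/1.349 = 0.20.
Then σ = (x₂ − x₁)/(z₂ − z₁) = (0.366 − 0.0386)/1.349 = 0.24.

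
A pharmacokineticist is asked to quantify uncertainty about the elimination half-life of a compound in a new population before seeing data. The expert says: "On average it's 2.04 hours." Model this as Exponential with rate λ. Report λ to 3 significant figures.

λ ≈ 0.49

Exponential mean = 1/λ, so λ = 1/2.04 = 0.49.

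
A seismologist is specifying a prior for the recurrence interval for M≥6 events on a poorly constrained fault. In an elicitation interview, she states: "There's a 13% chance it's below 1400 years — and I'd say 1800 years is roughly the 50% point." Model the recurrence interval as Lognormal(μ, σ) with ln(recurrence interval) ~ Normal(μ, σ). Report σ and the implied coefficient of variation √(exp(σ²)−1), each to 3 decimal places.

If T ~ Lognormal(μ,σ) then ln T ~ Normal(μ,σ), so the p-quantile of ln T is μ + z_p·σ.
ln(1400) = 7.244 and ln(1800) = 7.496; z_{0.13} = -1.126, z_{0.5} = 0.
σ = (7.496 − 7.244)/(0 − (-1.126)) = 0.223.
μ = 7.244 − (-1.126)·0.223 = 7.496.
CV = √(exp(σ²)−1) = √(exp(0.0498)−1) = 0.226.

σ ≈ 0.223, CV ≈ 0.226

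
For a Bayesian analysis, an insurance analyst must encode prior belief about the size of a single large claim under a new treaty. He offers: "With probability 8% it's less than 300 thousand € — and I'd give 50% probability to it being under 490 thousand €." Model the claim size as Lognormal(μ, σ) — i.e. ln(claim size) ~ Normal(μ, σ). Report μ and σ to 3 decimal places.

μ ≈ 6.194, σ ≈ 0.349

If T ~ Lognormal(μ,σ) then ln T ~ Normal(μ,σ), so the p-quantile of ln T is μ + z_p·σ.
ln(300) = 5.704 and ln(490) = 6.194; z_{0.08} = -1.405, z_{0.5} = 0.
σ = (6.194 − 5.704)/(0 − (-1.405)) = 0.349.
μ = 5.704 − (-1.405)·0.349 = 6.194.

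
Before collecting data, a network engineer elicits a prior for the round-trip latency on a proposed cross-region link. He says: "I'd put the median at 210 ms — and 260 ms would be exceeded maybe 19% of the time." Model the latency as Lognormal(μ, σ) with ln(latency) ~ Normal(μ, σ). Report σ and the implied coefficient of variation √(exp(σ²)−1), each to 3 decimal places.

σ ≈ 0.243, CV ≈ 0.247

If T ~ Lognormal(μ,σ) then ln T ~ Normal(μ,σ), so the p-quantile of ln T is μ + z_p·σ.
ln(210) = 5.347 and ln(260) = 5.561; z_{0.5} = 0, z_{0.81} = 0.8779.
σ = (5.561 − 5.347)/(0.8779 − (0)) = 0.243.
μ = 5.347 − (0)·0.243 = 5.347.
CV = √(exp(σ²)−1) = √(exp(0.0592)−1) = 0.247.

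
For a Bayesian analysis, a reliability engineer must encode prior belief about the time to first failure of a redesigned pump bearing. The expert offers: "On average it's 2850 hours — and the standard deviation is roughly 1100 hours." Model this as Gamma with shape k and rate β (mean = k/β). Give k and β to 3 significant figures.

k ≈ 6.71, β ≈ 0.00236

For Gamma(k, rate β): mean = k/β, variance = k/β², so CV = 1/√k.
CV = SD/mean = 1100/2850 = 0.386, hence k = 1/CV² = 6.71.
Then β = k/mean = 6.71/2850 = 0.00236.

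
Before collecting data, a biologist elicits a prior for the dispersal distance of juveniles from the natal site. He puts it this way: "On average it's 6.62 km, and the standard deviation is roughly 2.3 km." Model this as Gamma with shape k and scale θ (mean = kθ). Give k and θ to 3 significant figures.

For Gamma(k, scale θ): mean = kθ, variance = kθ², so CV = 1/√k.
CV = SD/mean = 2.3/6.62 = 0.3474, hence k = 1/CV² = 8.28.
Then θ = mean/k = 6.62/8.28 = 0.799.

k ≈ 8.28, θ ≈ 0.799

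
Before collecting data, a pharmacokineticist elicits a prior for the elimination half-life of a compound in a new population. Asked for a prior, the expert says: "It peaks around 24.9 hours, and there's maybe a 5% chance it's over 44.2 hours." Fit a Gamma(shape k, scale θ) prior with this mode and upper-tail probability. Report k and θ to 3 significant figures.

Gamma(k,θ) with k>1 has mode (k−1)θ, so θ = 24.9/(k−1).
Need P(X < 44.2) = 0.95 with θ tied to k this way. Start at k = 2, θ = 24.9: P(X<44.2) ≈ 0.530.
Too low — raise k to concentrate. Iterating converges to k ≈ 9.47.
Then θ = 24.9/(9.47−1) ≈ 2.94.

k ≈ 9.47, θ ≈ 2.94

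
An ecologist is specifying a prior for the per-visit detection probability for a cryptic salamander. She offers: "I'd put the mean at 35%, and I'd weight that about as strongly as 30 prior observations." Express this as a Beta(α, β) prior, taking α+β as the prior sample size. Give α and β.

α = 10.5, β = 19.5

Under the effective-sample-size interpretation, Beta(α, β) has prior mean α/(α+β) and prior sample size α+β.
So α+β = 30 and α/(α+β) = 0.35, giving α = 0.35·30 = 10.5 and β = 30 − 10.5 = 19.5.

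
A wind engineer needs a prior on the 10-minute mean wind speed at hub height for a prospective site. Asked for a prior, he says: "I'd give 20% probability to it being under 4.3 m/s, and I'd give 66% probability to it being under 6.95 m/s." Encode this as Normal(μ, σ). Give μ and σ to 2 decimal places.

For Normal(μ,σ), the p-quantile is μ + z_p·σ. Here z_{0.2} = -0.8416, z_{0.66} = 0.4125.
So 4.3 = μ − 0.8416σ and 6.95 = μ + 0.4125σ.
Subtracting: σ = (6.95 − 4.3)/(0.4125 − (-0.8416)) = 2.11.
Then μ = 4.3 − (-0.8416)·2.11 = 6.08.

μ = 6.08, σ = 2.11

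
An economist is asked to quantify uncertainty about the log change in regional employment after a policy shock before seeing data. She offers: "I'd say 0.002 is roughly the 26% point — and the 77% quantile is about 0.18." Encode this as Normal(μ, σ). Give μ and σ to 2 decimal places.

μ = 0.08, σ = 0.13

For Normal(μ,σ), the p-quantile is μ + z_p·σ. Here z_{0.26} = -0.6433, z_{0.77} = 0.7388.
So 0.002 = μ − 0.6433σ and 0.18 = μ + 0.7388σ.
Subtracting: σ = (0.18 − 0.002)/(0.7388 − (-0.6433)) = 0.13.
Then μ = 0.002 − (-0.6433)·0.13 = 0.08.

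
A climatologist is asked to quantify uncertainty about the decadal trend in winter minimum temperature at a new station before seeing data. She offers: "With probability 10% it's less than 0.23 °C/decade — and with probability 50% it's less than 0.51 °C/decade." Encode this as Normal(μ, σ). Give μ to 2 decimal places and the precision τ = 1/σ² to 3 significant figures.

The p-quantile of Normal(μ,σ) is μ + z_p·σ, with z_{0.1} = -1.282 and z_{0.5} = 0.
Eliminate σ: μ = (z₂·x₁ − z₁·x₂)/(z₂ − z₁) = (0·0.23 − (-1.282)·0.51)/1.282 = 0.51.
Then σ = (x₂ − x₁)/(z₂ − z₁) = (0.51 − 0.23)/1.282 = 0.22.
Precision τ = 1/σ² = 1/0.2185² = 20.9.

μ = 0.51, τ = 20.9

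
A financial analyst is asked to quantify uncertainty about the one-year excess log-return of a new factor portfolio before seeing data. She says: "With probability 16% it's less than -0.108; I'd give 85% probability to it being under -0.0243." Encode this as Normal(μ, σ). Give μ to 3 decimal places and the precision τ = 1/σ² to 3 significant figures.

μ = -0.067, τ = 589

The p-quantile of Normal(μ,σ) is μ + z_p·σ, with z_{0.16} = -0.9945 and z_{0.85} = 1.036.
Eliminate σ: μ = (z₂·x₁ − z₁·x₂)/(z₂ − z₁) = (1.036·-0.108 − (-0.9945)·-0.0243)/2.031 = -0.067.
Then σ = (x₂ − x₁)/(z₂ − z₁) = (-0.0243 − -0.108)/2.031 = 0.041.
Precision τ = 1/σ² = 1/0.04121² = 589.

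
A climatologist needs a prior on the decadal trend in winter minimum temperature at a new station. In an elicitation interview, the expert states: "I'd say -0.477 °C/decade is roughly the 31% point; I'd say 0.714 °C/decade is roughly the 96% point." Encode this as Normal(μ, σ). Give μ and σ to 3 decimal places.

The p-quantile of Normal(μ,σ) is μ + z_p·σ, with z_{0.31} = -0.4959 and z_{0.96} = 1.751.
Eliminate σ: μ = (z₂·x₁ − z₁·x₂)/(z₂ − z₁) = (1.751·-0.477 − (-0.4959)·0.714)/2.247 = -0.214.
Then σ = (x₂ − x₁)/(z₂ − z₁) = (0.714 − -0.477)/2.247 = 0.530.

μ = -0.214, σ = 0.530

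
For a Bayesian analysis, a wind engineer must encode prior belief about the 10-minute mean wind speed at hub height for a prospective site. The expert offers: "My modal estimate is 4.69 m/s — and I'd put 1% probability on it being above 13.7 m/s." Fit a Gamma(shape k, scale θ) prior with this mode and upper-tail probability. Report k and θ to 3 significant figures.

k ≈ 4.94, θ ≈ 1.19

Gamma(k,θ) with k>1 has mode (k−1)θ, so θ = 4.69/(k−1).
Need P(X < 13.7) = 0.99 with θ tied to k this way. Start at k = 2, θ = 4.69: P(X<13.7) ≈ 0.789.
Too low — raise k to concentrate. Iterating converges to k ≈ 4.94.
Then θ = 4.69/(4.94−1) ≈ 1.19.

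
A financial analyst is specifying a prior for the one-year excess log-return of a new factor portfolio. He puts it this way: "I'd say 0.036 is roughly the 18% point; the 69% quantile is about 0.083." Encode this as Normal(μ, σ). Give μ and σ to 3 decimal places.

For Normal(μ,σ), the p-quantile is μ + z_p·σ. Here z_{0.18} = -0.9154, z_{0.69} = 0.4959.
So 0.036 = μ − 0.9154σ and 0.083 = μ + 0.4959σ.
Subtracting: σ = (0.083 − 0.036)/(0.4959 − (-0.9154)) = 0.033.
Then μ = 0.036 − (-0.9154)·0.033 = 0.066.

μ = 0.066, σ = 0.033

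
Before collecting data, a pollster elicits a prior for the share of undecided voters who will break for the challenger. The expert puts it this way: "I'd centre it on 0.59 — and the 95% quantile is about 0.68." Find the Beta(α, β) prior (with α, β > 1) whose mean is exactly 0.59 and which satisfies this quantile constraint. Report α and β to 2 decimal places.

With mean 0.59 fixed, write α = 0.59s, β = 0.41s where s = α+β.
Need P(θ < 0.68) = 0.95 under Beta(0.59s, 0.41s). Normal approximation: (q−m)/√(m(1−m)/s) ≈ z_{0.95} = 1.64, so s ≈ 0.59·0.41·(1.64)²/(0.68−0.59)² = 80.8.
At s = 80.8: P(θ<0.68) ≈ 0.953. Adjusting to match 0.95 gives s ≈ 77.57.
So α = 0.59·77.57 ≈ 45.77, β = 0.41·77.57 ≈ 31.80.

α ≈ 45.77, β ≈ 31.80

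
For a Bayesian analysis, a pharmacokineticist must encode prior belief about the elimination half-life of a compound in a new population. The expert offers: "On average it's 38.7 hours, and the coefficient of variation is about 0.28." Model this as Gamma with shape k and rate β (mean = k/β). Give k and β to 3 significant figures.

For Gamma(k, rate β): mean = k/β, variance = k/β², so CV = 1/√k.
CV = 0.28, hence k = 1/CV² = 12.8.
Then β = k/mean = 12.8/38.7 = 0.33.

k ≈ 12.8, β ≈ 0.33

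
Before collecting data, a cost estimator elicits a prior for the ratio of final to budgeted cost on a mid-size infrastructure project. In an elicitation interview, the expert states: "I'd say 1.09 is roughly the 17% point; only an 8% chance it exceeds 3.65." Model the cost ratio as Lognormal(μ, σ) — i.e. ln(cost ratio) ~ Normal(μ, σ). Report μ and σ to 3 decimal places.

μ ≈ 0.575, σ ≈ 0.512

If T ~ Lognormal(μ,σ) then ln T ~ Normal(μ,σ), so the p-quantile of ln T is μ + z_p·σ.
ln(1.09) = 0.08618 and ln(3.65) = 1.295; z_{0.17} = -0.9542, z_{0.92} = 1.405.
σ = (1.295 − 0.08618)/(1.405 − (-0.9542)) = 0.512.
μ = 0.08618 − (-0.9542)·0.512 = 0.575.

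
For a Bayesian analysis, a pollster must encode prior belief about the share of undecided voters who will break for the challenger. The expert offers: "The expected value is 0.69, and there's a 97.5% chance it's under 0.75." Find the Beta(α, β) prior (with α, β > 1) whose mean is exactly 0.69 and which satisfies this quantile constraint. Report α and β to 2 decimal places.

With mean 0.69 fixed, write α = 0.69s, β = 0.31s where s = α+β.
Need P(θ < 0.75) = 0.975 under Beta(0.69s, 0.31s). Normal approximation: (q−m)/√(m(1−m)/s) ≈ z_{0.975} = 1.96, so s ≈ 0.69·0.31·(1.96)²/(0.75−0.69)² = 228.2.
At s = 228.2: P(θ<0.75) ≈ 0.978. Adjusting to match 0.975 gives s ≈ 214.45.
So α = 0.69·214.45 ≈ 147.97, β = 0.31·214.45 ≈ 66.48.

α ≈ 147.97, β ≈ 66.48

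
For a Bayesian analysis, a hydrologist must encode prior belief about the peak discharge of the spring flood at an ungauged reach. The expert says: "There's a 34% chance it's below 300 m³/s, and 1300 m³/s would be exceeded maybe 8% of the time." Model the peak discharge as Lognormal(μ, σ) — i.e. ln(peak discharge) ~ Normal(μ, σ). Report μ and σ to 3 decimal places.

μ ≈ 6.037, σ ≈ 0.807

If T ~ Lognormal(μ,σ) then ln T ~ Normal(μ,σ), so the p-quantile of ln T is μ + z_p·σ.
ln(300) = 5.704 and ln(1300) = 7.17; z_{0.34} = -0.4125, z_{0.92} = 1.405.
σ = (7.17 − 5.704)/(1.405 − (-0.4125)) = 0.807.
μ = 5.704 − (-0.4125)·0.807 = 6.037.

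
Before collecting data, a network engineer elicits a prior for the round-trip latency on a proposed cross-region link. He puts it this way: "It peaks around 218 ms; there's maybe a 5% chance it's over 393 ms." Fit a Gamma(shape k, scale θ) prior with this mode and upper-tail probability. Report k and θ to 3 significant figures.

k ≈ 9.02, θ ≈ 27.2

Gamma(k,θ) with k>1 has mode (k−1)θ, so θ = 218/(k−1).
Need P(X < 393) = 0.95 with θ tied to k this way. Start at k = 2, θ = 218: P(X<393) ≈ 0.538.
Too low — raise k to concentrate. Iterating converges to k ≈ 9.02.
Then θ = 218/(9.02−1) ≈ 27.2.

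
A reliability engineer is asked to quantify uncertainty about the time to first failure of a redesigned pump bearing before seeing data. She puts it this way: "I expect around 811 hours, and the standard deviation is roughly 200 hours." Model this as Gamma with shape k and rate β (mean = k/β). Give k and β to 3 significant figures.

k ≈ 16.4, β ≈ 0.0203

For Gamma(k, rate β): mean = k/β, variance = k/β², so CV = 1/√k.
CV = SD/mean = 200/811 = 0.2466, hence k = 1/CV² = 16.4.
Then β = k/mean = 16.4/811 = 0.0203.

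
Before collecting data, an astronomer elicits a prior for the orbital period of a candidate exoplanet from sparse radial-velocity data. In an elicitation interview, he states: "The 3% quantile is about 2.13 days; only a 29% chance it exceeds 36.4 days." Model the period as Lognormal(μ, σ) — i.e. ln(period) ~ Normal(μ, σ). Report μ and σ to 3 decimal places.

If T ~ Lognormal(μ,σ) then ln T ~ Normal(μ,σ), so the p-quantile of ln T is μ + z_p·σ.
ln(2.13) = 0.7561 and ln(36.4) = 3.595; z_{0.03} = -1.881, z_{0.71} = 0.5534.
σ = (3.595 − 0.7561)/(0.5534 − (-1.881)) = 1.166.
μ = 0.7561 − (-1.881)·1.166 = 2.949.

μ ≈ 2.949, σ ≈ 1.166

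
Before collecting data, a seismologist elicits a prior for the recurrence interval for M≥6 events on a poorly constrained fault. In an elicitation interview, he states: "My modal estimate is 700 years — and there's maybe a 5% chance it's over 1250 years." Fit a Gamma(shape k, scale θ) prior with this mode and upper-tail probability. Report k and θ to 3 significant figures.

k ≈ 9.29, θ ≈ 84.4

Gamma(k,θ) with k>1 has mode (k−1)θ, so θ = 700/(k−1).
Need P(X < 1250) = 0.95 with θ tied to k this way. Start at k = 2, θ = 700: P(X<1250) ≈ 0.533.
Too low — raise k to concentrate. Iterating converges to k ≈ 9.29.
Then θ = 700/(9.29−1) ≈ 84.4.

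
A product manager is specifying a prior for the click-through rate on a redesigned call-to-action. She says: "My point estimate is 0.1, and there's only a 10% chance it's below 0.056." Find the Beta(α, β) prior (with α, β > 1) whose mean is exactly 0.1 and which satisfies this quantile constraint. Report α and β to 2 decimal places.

α ≈ 6.53, β ≈ 58.80

With mean 0.1 fixed, write α = 0.1s, β = 0.9s where s = α+β.
Need P(θ < 0.056) = 0.1 under Beta(0.1s, 0.9s). Normal approximation: (q−m)/√(m(1−m)/s) ≈ z_{0.1} = -1.28, so s ≈ 0.1·0.9·(-1.28)²/(0.056−0.1)² = 76.4.
At s = 76.4: P(θ<0.056) ≈ 0.080. Adjusting to match 0.1 gives s ≈ 65.34.
So α = 0.1·65.34 ≈ 6.53, β = 0.9·65.34 ≈ 58.80.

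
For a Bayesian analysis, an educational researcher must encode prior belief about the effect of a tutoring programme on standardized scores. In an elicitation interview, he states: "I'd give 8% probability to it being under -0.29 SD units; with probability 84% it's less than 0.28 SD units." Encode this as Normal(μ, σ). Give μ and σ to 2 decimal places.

μ = 0.04, σ = 0.24

For Normal(μ,σ), the p-quantile is μ + z_p·σ. Here z_{0.08} = -1.405, z_{0.84} = 0.9945.
So -0.29 = μ − 1.405σ and 0.28 = μ + 0.9945σ.
Subtracting: σ = (0.28 − -0.29)/(0.9945 − (-1.405)) = 0.24.
Then μ = -0.29 − (-1.405)·0.24 = 0.04.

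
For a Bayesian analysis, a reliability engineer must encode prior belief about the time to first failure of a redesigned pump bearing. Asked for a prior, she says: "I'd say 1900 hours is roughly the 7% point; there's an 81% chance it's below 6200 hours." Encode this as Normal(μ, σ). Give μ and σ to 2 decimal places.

The p-quantile of Normal(μ,σ) is μ + z_p·σ, with z_{0.07} = -1.476 and z_{0.81} = 0.8779.
Eliminate σ: μ = (z₂·x₁ − z₁·x₂)/(z₂ − z₁) = (0.8779·1900 − (-1.476)·6200)/2.354 = 4596.15.
Then σ = (x₂ − x₁)/(z₂ − z₁) = (6200 − 1900)/2.354 = 1826.92.

μ = 4596.15, σ = 1826.92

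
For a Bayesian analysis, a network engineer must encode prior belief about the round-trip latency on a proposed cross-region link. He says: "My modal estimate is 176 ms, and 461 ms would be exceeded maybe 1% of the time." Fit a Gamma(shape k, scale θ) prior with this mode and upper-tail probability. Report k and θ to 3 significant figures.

k ≈ 6.01, θ ≈ 35.1

Gamma(k,θ) with k>1 has mode (k−1)θ, so θ = 176/(k−1).
Need P(X < 461) = 0.99 with θ tied to k this way. Start at k = 2, θ = 176: P(X<461) ≈ 0.736.
Too low — raise k to concentrate. Iterating converges to k ≈ 6.01.
Then θ = 176/(6.01−1) ≈ 35.1.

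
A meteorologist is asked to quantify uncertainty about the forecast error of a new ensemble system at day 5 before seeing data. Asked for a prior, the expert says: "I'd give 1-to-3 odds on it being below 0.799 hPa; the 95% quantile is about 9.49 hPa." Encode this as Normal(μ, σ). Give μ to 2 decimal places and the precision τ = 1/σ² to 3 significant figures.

The p-quantile of Normal(μ,σ) is μ + z_p·σ, with z_{0.25} = -0.6745 and z_{0.95} = 1.645.
Eliminate σ: μ = (z₂·x₁ − z₁·x₂)/(z₂ − z₁) = (1.645·0.799 − (-0.6745)·9.49)/2.319 = 3.33.
Then σ = (x₂ − x₁)/(z₂ − z₁) = (9.49 − 0.799)/2.319 = 3.75.
Precision τ = 1/σ² = 1/3.747² = 0.0712.

μ = 3.33, τ = 0.0712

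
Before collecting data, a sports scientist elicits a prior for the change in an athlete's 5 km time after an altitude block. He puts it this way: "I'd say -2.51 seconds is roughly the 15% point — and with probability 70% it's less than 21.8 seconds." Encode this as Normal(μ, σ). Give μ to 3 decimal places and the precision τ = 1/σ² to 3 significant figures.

For Normal(μ,σ), the p-quantile is μ + z_p·σ. Here z_{0.15} = -1.036, z_{0.7} = 0.5244.
So -2.51 = μ − 1.036σ and 21.8 = μ + 0.5244σ.
Subtracting: σ = (21.8 − -2.51)/(0.5244 − (-1.036)) = 15.575.
Then μ = -2.51 − (-1.036)·15.575 = 13.632.
Precision τ = 1/σ² = 1/15.58² = 0.00412.

μ = 13.632, τ = 0.00412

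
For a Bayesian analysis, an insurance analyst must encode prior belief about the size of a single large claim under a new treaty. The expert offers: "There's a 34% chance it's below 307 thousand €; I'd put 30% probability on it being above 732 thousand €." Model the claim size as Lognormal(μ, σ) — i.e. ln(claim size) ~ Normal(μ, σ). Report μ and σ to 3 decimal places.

μ ≈ 6.109, σ ≈ 0.927

If T ~ Lognormal(μ,σ) then ln T ~ Normal(μ,σ), so the p-quantile of ln T is μ + z_p·σ.
ln(307) = 5.727 and ln(732) = 6.596; z_{0.34} = -0.4125, z_{0.7} = 0.5244.
σ = (6.596 − 5.727)/(0.5244 − (-0.4125)) = 0.927.
μ = 5.727 − (-0.4125)·0.927 = 6.109.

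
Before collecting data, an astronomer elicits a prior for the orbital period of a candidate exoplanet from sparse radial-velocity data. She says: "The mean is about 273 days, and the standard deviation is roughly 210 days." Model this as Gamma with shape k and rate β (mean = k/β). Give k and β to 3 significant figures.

k ≈ 1.69, β ≈ 0.00619

For Gamma(k, rate β): mean = k/β, variance = k/β², so CV = 1/√k.
CV = SD/mean = 210/273 = 0.7692, hence k = 1/CV² = 1.69.
Then β = k/mean = 1.69/273 = 0.00619.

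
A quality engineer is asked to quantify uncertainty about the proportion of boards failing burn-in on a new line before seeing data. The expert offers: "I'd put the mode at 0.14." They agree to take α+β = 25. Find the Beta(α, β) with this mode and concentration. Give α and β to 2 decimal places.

For α,β > 1 the Beta mode is (α−1)/(α+β−2). With α+β = 25, the mode is (α−1)/23.
Set (α−1)/23 = 0.14 → α = 1 + 0.14·23 = 4.22.
β = 25 − α = 20.78.

α = 4.22, β = 20.78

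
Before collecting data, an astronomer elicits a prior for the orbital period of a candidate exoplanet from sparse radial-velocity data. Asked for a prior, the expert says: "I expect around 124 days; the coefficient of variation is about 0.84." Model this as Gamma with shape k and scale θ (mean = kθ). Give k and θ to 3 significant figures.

For Gamma(k, scale θ): mean = kθ, variance = kθ², so CV = 1/√k.
CV = 0.84, hence k = 1/CV² = 1.42.
Then θ = mean/k = 124/1.42 = 87.5.

k ≈ 1.42, θ ≈ 87.5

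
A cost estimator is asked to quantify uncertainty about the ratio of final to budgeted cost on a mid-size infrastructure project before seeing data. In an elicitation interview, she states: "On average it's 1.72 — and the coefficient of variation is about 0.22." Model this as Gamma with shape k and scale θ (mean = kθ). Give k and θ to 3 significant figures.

For Gamma(k, scale θ): mean = kθ, variance = kθ², so CV = 1/√k.
CV = 0.22, hence k = 1/CV² = 20.7.
Then θ = mean/k = 1.72/20.7 = 0.0832.

k ≈ 20.7, θ ≈ 0.0832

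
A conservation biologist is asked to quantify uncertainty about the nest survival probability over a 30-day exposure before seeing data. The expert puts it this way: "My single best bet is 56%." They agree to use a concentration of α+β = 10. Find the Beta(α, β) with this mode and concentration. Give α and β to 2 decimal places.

α = 5.48, β = 4.52

For α,β > 1 the Beta mode is (α−1)/(α+β−2). With α+β = 10, the mode is (α−1)/8.
Set (α−1)/8 = 0.56 → α = 1 + 0.56·8 = 5.48.
β = 10 − α = 4.52.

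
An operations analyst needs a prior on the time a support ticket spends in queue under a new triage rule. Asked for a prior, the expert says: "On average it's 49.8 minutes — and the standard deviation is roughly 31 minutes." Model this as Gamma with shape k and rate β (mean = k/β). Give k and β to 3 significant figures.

For Gamma(k, rate β): mean = k/β, variance = k/β², so CV = 1/√k.
CV = SD/mean = 31/49.8 = 0.6225, hence k = 1/CV² = 2.58.
Then β = k/mean = 2.58/49.8 = 0.0518.

k ≈ 2.58, β ≈ 0.0518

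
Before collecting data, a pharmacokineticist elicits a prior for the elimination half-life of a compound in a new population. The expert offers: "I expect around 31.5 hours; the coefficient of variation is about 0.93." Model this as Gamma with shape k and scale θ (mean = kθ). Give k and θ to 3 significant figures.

k ≈ 1.16, θ ≈ 27.2

For Gamma(k, scale θ): mean = kθ, variance = kθ², so CV = 1/√k.
CV = 0.93, hence k = 1/CV² = 1.16.
Then θ = mean/k = 31.5/1.16 = 27.2.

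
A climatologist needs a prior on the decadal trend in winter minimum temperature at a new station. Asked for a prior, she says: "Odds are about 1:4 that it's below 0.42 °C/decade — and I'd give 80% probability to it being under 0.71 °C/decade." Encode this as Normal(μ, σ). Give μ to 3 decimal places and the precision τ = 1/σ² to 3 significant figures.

μ = 0.565, τ = 33.7

For Normal(μ,σ), the p-quantile is μ + z_p·σ. Here z_{0.2} = -0.8416, z_{0.8} = 0.8416.
So 0.42 = μ − 0.8416σ and 0.71 = μ + 0.8416σ.
Subtracting: σ = (0.71 − 0.42)/(0.8416 − (-0.8416)) = 0.172.
Then μ = 0.42 − (-0.8416)·0.172 = 0.565.
Precision τ = 1/σ² = 1/0.1723² = 33.7.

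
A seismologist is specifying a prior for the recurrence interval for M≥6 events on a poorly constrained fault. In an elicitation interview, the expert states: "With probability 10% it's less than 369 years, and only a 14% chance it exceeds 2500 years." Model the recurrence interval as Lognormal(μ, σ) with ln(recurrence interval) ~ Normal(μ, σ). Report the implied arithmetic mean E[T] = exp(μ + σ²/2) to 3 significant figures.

E[T] ≈ 1450 years

If T ~ Lognormal(μ,σ) then ln T ~ Normal(μ,σ), so the p-quantile of ln T is μ + z_p·σ.
ln(369) = 5.911 and ln(2500) = 7.824; z_{0.1} = -1.282, z_{0.86} = 1.08.
σ = (7.824 − 5.911)/(1.08 − (-1.282)) = 0.810.
μ = 5.911 − (-1.282)·0.810 = 6.949.
E[T] = exp(μ + σ²/2) = exp(6.949 + 0.3281) = 1450 years.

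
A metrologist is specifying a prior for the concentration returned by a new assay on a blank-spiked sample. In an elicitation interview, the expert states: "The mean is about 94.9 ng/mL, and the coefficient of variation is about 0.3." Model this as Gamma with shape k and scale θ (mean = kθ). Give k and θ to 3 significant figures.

k ≈ 11.1, θ ≈ 8.54

For Gamma(k, scale θ): mean = kθ, variance = kθ², so CV = 1/√k.
CV = 0.3, hence k = 1/CV² = 11.1.
Then θ = mean/k = 94.9/11.1 = 8.54.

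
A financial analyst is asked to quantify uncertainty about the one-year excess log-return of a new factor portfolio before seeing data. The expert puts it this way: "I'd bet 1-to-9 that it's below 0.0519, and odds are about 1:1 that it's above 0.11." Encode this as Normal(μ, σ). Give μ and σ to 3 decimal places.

μ = 0.110, σ = 0.045

The p-quantile of Normal(μ,σ) is μ + z_p·σ, with z_{0.1} = -1.282 and z_{0.5} = 0.
Eliminate σ: μ = (z₂·x₁ − z₁·x₂)/(z₂ − z₁) = (0·0.0519 − (-1.282)·0.11)/1.282 = 0.110.
Then σ = (x₂ − x₁)/(z₂ − z₁) = (0.11 − 0.0519)/1.282 = 0.045.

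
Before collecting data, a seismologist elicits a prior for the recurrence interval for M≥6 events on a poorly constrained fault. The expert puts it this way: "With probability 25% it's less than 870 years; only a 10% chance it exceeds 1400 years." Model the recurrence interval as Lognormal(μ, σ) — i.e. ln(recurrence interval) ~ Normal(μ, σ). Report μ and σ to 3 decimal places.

If T ~ Lognormal(μ,σ) then ln T ~ Normal(μ,σ), so the p-quantile of ln T is μ + z_p·σ.
ln(870) = 6.768 and ln(1400) = 7.244; z_{0.25} = -0.6745, z_{0.9} = 1.282.
σ = (7.244 − 6.768)/(1.282 − (-0.6745)) = 0.243.
μ = 6.768 − (-0.6745)·0.243 = 6.933.

μ ≈ 6.933, σ ≈ 0.243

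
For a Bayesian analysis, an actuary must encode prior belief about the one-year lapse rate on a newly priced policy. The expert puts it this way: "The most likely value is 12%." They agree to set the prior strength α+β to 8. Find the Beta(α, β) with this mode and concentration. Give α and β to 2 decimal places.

α = 1.72, β = 6.28

For α,β > 1 the Beta mode is (α−1)/(α+β−2). With α+β = 8, the mode is (α−1)/6.
Set (α−1)/6 = 0.12 → α = 1 + 0.12·6 = 1.72.
β = 8 − α = 6.28.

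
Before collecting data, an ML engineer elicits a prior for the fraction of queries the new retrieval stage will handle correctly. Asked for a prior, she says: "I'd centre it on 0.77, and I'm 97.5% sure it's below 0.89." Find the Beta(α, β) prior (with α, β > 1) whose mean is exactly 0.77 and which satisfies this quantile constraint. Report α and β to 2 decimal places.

α ≈ 27.77, β ≈ 8.29

With mean 0.77 fixed, write α = 0.77s, β = 0.23s where s = α+β.
Need P(θ < 0.89) = 0.975 under Beta(0.77s, 0.23s). Normal approximation: (q−m)/√(m(1−m)/s) ≈ z_{0.975} = 1.96, so s ≈ 0.77·0.23·(1.96)²/(0.89−0.77)² = 47.2.
At s = 47.2: P(θ<0.89) ≈ 0.988. Adjusting to match 0.975 gives s ≈ 36.06.
So α = 0.77·36.06 ≈ 27.77, β = 0.23·36.06 ≈ 8.29.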